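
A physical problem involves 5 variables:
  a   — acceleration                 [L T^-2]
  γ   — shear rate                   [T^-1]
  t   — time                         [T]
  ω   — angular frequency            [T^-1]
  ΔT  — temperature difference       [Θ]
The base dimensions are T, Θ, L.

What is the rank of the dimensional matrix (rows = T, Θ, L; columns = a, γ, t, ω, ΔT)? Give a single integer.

Write exponents as rows T,Θ,L / cols a,γ,t,ω,ΔT:
  T: [-2 -1  1 -1  0]
  Θ: [ 0  0  0  0  1]
  L: [ 1  0  0  0  0]
RREF → pivots at {a,γ,ΔT} ⇒ r = 3

3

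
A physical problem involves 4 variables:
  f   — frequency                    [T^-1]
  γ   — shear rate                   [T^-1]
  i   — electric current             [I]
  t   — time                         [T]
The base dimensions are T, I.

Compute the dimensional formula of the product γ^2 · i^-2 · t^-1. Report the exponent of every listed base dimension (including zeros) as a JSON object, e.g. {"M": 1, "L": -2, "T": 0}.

Write exponents as rows T,I / cols f,γ,i,t:
  T: [-1 -1  0  1]
  I: [ 0  0  1  0]
  [T]: (2)·-1+(-2)·0+(-1)·1 = -3
  [I]: (2)·0+(-2)·1+(-1)·0 = -2
⇒ T^-3 I^-2

{"T": -3, "I": -2}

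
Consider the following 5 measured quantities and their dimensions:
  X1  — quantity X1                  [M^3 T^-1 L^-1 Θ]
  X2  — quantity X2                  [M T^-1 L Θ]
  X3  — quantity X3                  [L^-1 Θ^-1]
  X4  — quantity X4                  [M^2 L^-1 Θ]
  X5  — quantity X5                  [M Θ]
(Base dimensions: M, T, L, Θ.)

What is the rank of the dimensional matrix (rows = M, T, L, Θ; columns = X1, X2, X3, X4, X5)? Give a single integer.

3

Exponent matrix [M,T,L,Θ] × [X1,X2,X3,X4,X5]:
  M: [ 3  1  0  2  1]
  T: [-1 -1  0  0  0]
  L: [-1  1 -1 -1  0]
  Θ: [ 1  1 -1  1  1]
Row reduction gives pivot columns X1,X2,X3; rank = 3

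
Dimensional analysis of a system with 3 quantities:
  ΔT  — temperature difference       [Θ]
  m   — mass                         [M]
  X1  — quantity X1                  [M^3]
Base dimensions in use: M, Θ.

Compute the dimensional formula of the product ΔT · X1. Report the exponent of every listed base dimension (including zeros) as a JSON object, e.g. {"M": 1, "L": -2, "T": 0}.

Write exponents as rows M,Θ / cols ΔT,m,X1:
  M: [ 0  1  3]
  Θ: [ 1  0  0]
  [M]: (1)·0+(1)·3 = 3
  [Θ]: (1)·1+(1)·0 = 1
⇒ M^3 Θ

{"M": 3, "Θ": 1}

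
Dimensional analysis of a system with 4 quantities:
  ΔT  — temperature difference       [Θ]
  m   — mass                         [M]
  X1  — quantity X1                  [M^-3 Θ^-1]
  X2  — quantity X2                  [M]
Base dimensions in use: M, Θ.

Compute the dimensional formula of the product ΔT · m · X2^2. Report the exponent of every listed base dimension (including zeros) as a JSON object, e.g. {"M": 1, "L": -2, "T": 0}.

Dimensional matrix (M×Θ by ΔT×m×X1×X2):
  M: [ 0  1 -3  1]
  Θ: [ 1  0 -1  0]
  [M]: (1)·0+(1)·1+(2)·1 = 3
  [Θ]: (1)·1+(1)·0+(2)·0 = 1
⇒ M^3 Θ

{"M": 3, "Θ": 1}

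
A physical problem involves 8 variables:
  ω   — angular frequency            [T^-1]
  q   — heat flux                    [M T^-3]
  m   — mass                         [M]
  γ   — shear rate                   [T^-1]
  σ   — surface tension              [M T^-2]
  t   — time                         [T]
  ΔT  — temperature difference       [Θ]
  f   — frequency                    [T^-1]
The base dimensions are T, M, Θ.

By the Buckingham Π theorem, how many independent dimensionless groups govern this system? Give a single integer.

5

Write exponents as rows T,M,Θ / cols ω,q,m,γ,σ,t,ΔT,f:
  T: [-1 -3  0 -1 -2  1  0 -1]
  M: [ 0  1  1  0  1  0  0  0]
  Θ: [ 0  0  0  0  0  0  1  0]
RREF → pivots at {ω,q,ΔT} ⇒ r = 3
n=8, r=3 ⇒ 5 dimensionless groups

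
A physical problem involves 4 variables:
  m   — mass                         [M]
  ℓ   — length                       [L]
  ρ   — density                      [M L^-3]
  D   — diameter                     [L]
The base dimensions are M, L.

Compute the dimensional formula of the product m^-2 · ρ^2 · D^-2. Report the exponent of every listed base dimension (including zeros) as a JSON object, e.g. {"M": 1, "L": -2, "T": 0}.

Write exponents as rows M,L / cols m,ℓ,ρ,D:
  M: [ 1  0  1  0]
  L: [ 0  1 -3  1]
  [M]: (-2)·1+(2)·1+(-2)·0 = 0
  [L]: (-2)·0+(2)·-3+(-2)·1 = -8
⇒ L^-8

{"M": 0, "L": -8}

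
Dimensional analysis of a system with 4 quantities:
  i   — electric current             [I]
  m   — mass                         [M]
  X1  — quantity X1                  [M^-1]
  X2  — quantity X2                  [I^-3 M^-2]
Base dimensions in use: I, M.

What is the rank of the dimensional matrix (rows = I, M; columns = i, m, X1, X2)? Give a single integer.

Dimensional matrix (I×M by i×m×X1×X2):
  I: [ 1  0  0 -3]
  M: [ 0  1 -1 -2]
Row reduction gives pivot columns i,m; rank = 2

2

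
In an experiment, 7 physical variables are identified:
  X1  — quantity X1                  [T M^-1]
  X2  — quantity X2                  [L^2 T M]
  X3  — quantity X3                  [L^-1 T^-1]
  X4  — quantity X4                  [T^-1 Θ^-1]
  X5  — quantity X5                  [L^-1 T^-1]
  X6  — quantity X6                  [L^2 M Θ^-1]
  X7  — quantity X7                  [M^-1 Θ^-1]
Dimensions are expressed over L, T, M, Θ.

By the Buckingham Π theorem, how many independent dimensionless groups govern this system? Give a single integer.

4

Dimensional matrix (L×T×M×Θ by X1×X2×X3×X4×X5×X6×X7):
  L: [ 0  2 -1  0 -1  2  0]
  T: [ 1  1 -1 -1 -1  0  0]
  M: [-1  1  0  0  0  1 -1]
  Θ: [ 0  0  0 -1  0 -1 -1]
Echelon form has 3 nonzero rows (pivots: X1,X2,X4)
7 vars − rank 3 = 4 Π groups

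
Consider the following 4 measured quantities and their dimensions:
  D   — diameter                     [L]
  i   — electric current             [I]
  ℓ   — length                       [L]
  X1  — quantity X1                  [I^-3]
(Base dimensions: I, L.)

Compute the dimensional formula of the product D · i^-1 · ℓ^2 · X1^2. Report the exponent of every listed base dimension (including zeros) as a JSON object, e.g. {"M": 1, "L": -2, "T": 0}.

Exponent matrix [I,L] × [D,i,ℓ,X1]:
  I: [ 0  1  0 -3]
  L: [ 1  0  1  0]
  [I]: (1)·0+(-1)·1+(2)·0+(2)·-3 = -7
  [L]: (1)·1+(-1)·0+(2)·1+(2)·0 = 3
⇒ I^-7 L^3

{"I": -7, "L": 3}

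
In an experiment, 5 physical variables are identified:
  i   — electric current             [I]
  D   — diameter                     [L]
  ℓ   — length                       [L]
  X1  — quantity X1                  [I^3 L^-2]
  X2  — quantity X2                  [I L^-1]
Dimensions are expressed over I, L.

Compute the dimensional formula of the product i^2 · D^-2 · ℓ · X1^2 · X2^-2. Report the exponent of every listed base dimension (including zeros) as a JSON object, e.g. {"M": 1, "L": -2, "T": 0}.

Write exponents as rows I,L / cols i,D,ℓ,X1,X2:
  I: [ 1  0  0  3  1]
  L: [ 0  1  1 -2 -1]
  [I]: (2)·1+(-2)·0+(1)·0+(2)·3+(-2)·1 = 6
  [L]: (2)·0+(-2)·1+(1)·1+(2)·-2+(-2)·-1 = -3
⇒ I^6 L^-3

{"I": 6, "L": -3}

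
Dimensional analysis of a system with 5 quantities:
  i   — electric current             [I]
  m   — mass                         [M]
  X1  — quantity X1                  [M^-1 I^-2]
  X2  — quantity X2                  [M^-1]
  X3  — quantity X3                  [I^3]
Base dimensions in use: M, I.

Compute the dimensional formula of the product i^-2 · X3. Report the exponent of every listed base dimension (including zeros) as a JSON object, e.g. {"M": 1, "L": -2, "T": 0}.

Exponent matrix [M,I] × [i,m,X1,X2,X3]:
  M: [ 0  1 -1 -1  0]
  I: [ 1  0 -2  0  3]
  [M]: (-2)·0+(1)·0 = 0
  [I]: (-2)·1+(1)·3 = 1
⇒ I

{"M": 0, "I": 1}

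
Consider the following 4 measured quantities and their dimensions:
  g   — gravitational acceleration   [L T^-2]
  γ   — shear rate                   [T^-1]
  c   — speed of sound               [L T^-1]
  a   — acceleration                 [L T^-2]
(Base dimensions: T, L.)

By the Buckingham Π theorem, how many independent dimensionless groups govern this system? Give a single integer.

2

Dimensional matrix (T×L by g×γ×c×a):
  T: [-2 -1 -1 -2]
  L: [ 1  0  1  1]
Echelon form has 2 nonzero rows (pivots: g,γ)
Π count = n − r = 4 − 2 = 2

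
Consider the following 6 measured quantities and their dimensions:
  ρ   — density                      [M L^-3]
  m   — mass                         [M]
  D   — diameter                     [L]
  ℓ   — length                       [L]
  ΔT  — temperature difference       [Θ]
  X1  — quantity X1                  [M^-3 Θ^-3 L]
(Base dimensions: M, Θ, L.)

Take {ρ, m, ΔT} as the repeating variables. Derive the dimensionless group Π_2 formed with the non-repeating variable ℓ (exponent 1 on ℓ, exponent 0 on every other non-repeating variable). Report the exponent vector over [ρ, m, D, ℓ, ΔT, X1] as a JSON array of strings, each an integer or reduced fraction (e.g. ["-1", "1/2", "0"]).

["1/3", "-1/3", "0", "1", "0", "0"]

Exponent matrix [M,Θ,L] × [ρ,m,D,ℓ,ΔT,X1]:
  M: [ 1  1  0  0  0 -3]
  Θ: [ 0  0  0  0  1 -3]
  L: [-3  0  1  1  0  1]
Row reduction gives pivot columns ρ,m,ΔT; rank = 3
Pivot set = {ρ,m,ΔT}, free = {D,ℓ,X1}
RREF:
  r0: [   1    0 -1/3 -1/3    0 -1/3]
  r1: [   0    1  1/3  1/3    0 -8/3]
  r2: [   0    0    0    0    1   -3]
Fix exponent of ℓ at 1, D at 0, X1 at 0; solve each RREF row for its pivot's exponent:
  r0: exp(ρ) + (-1/3)·1 = 0 ⇒ exp(ρ) = 1/3
  r1: exp(m) + (1/3)·1 = 0 ⇒ exp(m) = -1/3
  r2: exp(ΔT) + (0)·1 = 0 ⇒ exp(ΔT) = 0
Π_2 = ρ^(1/3) · m^(-1/3) · ℓ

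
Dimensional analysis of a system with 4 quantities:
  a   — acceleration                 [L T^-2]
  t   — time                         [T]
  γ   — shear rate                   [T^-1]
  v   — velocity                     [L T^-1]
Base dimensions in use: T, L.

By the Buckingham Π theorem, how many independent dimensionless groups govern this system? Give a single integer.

Write exponents as rows T,L / cols a,t,γ,v:
  T: [-2  1 -1 -1]
  L: [ 1  0  0  1]
Row reduction gives pivot columns a,t; rank = 2
n=4, r=2 ⇒ 2 dimensionless groups

2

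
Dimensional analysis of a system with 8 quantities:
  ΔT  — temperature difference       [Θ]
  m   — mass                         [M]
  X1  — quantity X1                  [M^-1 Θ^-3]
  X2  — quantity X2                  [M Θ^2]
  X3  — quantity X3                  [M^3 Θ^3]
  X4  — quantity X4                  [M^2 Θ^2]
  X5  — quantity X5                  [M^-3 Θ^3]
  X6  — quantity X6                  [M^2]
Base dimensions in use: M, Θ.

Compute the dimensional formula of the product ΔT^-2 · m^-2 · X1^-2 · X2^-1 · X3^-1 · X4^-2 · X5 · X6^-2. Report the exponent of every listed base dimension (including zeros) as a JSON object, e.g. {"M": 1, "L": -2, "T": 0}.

{"M": -15, "Θ": -2}

Write exponents as rows M,Θ / cols ΔT,m,X1,X2,X3,X4,X5,X6:
  M: [ 0  1 -1  1  3  2 -3  2]
  Θ: [ 1  0 -3  2  3  2  3  0]
  [M]: (-2)·0+(-2)·1+(-2)·-1+(-1)·1+(-1)·3+(-2)·2+(1)·-3+(-2)·2 = -15
  [Θ]: (-2)·1+(-2)·0+(-2)·-3+(-1)·2+(-1)·3+(-2)·2+(1)·3+(-2)·0 = -2
⇒ M^-15 Θ^-2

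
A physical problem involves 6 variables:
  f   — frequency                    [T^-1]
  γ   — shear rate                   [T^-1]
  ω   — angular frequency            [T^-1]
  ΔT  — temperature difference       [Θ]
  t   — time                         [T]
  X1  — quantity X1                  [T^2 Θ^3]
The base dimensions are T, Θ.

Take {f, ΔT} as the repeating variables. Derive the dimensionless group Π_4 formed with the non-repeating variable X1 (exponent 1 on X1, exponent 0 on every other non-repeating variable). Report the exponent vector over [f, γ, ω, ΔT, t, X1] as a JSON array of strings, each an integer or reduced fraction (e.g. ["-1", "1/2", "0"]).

["2", "0", "0", "-3", "0", "1"]

Exponent matrix [T,Θ] × [f,γ,ω,ΔT,t,X1]:
  T: [-1 -1 -1  0  1  2]
  Θ: [ 0  0  0  1  0  3]
Echelon form has 2 nonzero rows (pivots: f,ΔT)
Pivot set = {f,ΔT}, free = {γ,ω,t,X1}
RREF:
  r0: [   1    1    1    0   -1   -2]
  r1: [   0    0    0    1    0    3]
Fix exponent of X1 at 1, γ at 0, ω at 0, t at 0; solve each RREF row for its pivot's exponent:
  r0: exp(f) + (-2)·1 = 0 ⇒ exp(f) = 2
  r1: exp(ΔT) + (3)·1 = 0 ⇒ exp(ΔT) = -3
Π_4 = f^2 · ΔT^-3 · X1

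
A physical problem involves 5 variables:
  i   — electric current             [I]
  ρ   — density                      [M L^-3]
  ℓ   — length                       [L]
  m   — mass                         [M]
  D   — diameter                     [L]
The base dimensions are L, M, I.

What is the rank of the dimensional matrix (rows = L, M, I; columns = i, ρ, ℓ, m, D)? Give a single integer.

3

Dimensional matrix (L×M×I by i×ρ×ℓ×m×D):
  L: [ 0 -3  1  0  1]
  M: [ 0  1  0  1  0]
  I: [ 1  0  0  0  0]
Echelon form has 3 nonzero rows (pivots: i,ρ,ℓ)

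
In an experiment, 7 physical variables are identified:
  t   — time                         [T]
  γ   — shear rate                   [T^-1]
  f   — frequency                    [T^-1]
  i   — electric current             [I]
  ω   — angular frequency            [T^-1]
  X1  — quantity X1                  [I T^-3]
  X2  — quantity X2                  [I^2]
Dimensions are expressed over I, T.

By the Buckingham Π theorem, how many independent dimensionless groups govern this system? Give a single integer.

5

Dimensional matrix (I×T by t×γ×f×i×ω×X1×X2):
  I: [ 0  0  0  1  0  1  2]
  T: [ 1 -1 -1  0 -1 -3  0]
RREF → pivots at {t,i} ⇒ r = 2
7 vars − rank 2 = 5 Π groups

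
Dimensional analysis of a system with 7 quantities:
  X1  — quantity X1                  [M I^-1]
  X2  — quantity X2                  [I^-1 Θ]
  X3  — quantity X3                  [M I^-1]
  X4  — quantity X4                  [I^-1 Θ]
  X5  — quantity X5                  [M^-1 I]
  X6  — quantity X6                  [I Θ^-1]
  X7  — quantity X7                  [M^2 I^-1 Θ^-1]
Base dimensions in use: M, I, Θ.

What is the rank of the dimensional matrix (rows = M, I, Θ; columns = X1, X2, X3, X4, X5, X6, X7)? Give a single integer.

Exponent matrix [M,I,Θ] × [X1,X2,X3,X4,X5,X6,X7]:
  M: [ 1  0  1  0 -1  0  2]
  I: [-1 -1 -1 -1  1  1 -1]
  Θ: [ 0  1  0  1  0 -1 -1]
Echelon form has 2 nonzero rows (pivots: X1,X2)

2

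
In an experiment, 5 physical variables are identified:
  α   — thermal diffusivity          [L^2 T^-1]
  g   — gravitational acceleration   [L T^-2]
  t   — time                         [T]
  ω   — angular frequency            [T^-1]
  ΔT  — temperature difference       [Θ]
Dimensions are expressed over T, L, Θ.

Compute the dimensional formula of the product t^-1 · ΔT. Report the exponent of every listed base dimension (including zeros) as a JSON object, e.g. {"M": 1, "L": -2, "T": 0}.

{"T": -1, "L": 0, "Θ": 1}

Exponent matrix [T,L,Θ] × [α,g,t,ω,ΔT]:
  T: [-1 -2  1 -1  0]
  L: [ 2  1  0  0  0]
  Θ: [ 0  0  0  0  1]
  [T]: (-1)·1+(1)·0 = -1
  [L]: (-1)·0+(1)·0 = 0
  [Θ]: (-1)·0+(1)·1 = 1
⇒ T^-1 Θ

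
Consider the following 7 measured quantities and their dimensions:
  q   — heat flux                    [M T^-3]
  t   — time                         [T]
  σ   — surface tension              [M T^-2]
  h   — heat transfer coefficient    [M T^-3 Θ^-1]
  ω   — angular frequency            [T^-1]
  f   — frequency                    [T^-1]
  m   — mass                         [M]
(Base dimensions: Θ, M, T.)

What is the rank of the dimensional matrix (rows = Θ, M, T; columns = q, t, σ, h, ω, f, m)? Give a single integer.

Write exponents as rows Θ,M,T / cols q,t,σ,h,ω,f,m:
  Θ: [ 0  0  0 -1  0  0  0]
  M: [ 1  0  1  1  0  0  1]
  T: [-3  1 -2 -3 -1 -1  0]
RREF → pivots at {q,t,h} ⇒ r = 3

3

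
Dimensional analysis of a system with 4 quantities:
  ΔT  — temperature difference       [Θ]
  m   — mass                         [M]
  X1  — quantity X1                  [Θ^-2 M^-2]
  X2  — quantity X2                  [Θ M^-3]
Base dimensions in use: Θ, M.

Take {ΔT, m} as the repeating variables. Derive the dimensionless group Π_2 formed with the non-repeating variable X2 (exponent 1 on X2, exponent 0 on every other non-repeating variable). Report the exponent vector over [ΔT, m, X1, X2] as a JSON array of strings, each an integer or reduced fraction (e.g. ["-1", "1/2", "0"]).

["-1", "3", "0", "1"]

Exponent matrix [Θ,M] × [ΔT,m,X1,X2]:
  Θ: [ 1  0 -2  1]
  M: [ 0  1 -2 -3]
RREF → pivots at {ΔT,m} ⇒ r = 2
Pivot set = {ΔT,m}, free = {X1,X2}
RREF:
  r0: [   1    0   -2    1]
  r1: [   0    1   -2   -3]
Fix exponent of X2 at 1, X1 at 0; solve each RREF row for its pivot's exponent:
  r0: exp(ΔT) + (1)·1 = 0 ⇒ exp(ΔT) = -1
  r1: exp(m) + (-3)·1 = 0 ⇒ exp(m) = 3
Π_2 = ΔT^-1 · m^3 · X2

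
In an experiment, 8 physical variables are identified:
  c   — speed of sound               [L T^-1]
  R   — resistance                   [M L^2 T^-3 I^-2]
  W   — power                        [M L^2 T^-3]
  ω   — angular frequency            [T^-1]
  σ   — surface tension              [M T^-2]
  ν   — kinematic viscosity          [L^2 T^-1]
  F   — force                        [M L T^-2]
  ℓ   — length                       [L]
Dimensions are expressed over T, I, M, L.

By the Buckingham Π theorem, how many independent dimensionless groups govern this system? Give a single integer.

4

Dimensional matrix (T×I×M×L by c×R×W×ω×σ×ν×F×ℓ):
  T: [-1 -3 -3 -1 -2 -1 -2  0]
  I: [ 0 -2  0  0  0  0  0  0]
  M: [ 0  1  1  0  1  0  1  0]
  L: [ 1  2  2  0  0  2  1  1]
Echelon form has 4 nonzero rows (pivots: c,R,W,ω)
8 vars − rank 4 = 4 Π groups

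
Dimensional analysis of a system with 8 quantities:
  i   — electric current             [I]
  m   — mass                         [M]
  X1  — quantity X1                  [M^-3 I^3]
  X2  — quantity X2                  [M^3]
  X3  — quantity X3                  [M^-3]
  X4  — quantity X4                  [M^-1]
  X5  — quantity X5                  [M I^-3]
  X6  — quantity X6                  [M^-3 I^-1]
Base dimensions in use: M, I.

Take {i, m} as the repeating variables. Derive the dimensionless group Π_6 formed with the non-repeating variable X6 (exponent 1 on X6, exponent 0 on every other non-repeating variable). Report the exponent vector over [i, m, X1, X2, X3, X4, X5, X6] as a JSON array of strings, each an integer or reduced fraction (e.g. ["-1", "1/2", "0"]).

["1", "3", "0", "0", "0", "0", "0", "1"]

Exponent matrix [M,I] × [i,m,X1,X2,X3,X4,X5,X6]:
  M: [ 0  1 -3  3 -3 -1  1 -3]
  I: [ 1  0  3  0  0  0 -3 -1]
Row reduction gives pivot columns i,m; rank = 2
Repeat: i,m; free: X1,X2,X3,X4,X5,X6
RREF:
  r0: [   1    0    3    0    0    0   -3   -1]
  r1: [   0    1   -3    3   -3   -1    1   -3]
Fix exponent of X6 at 1, X1 at 0, X2 at 0, X3 at 0, X4 at 0, X5 at 0; solve each RREF row for its pivot's exponent:
  r0: exp(i) + (-1)·1 = 0 ⇒ exp(i) = 1
  r1: exp(m) + (-3)·1 = 0 ⇒ exp(m) = 3
Π_6 = i · m^3 · X6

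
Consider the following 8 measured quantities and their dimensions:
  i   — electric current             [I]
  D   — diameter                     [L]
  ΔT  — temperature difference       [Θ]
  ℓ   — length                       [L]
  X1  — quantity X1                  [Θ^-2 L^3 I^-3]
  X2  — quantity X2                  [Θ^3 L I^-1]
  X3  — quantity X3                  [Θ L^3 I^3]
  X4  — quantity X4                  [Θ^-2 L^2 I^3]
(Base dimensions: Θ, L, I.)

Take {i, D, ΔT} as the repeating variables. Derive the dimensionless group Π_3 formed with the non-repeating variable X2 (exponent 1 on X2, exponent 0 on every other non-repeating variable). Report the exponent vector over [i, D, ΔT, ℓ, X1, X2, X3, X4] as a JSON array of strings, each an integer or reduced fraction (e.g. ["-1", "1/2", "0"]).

["1", "-1", "-3", "0", "0", "1", "0", "0"]

Write exponents as rows Θ,L,I / cols i,D,ΔT,ℓ,X1,X2,X3,X4:
  Θ: [ 0  0  1  0 -2  3  1 -2]
  L: [ 0  1  0  1  3  1  3  2]
  I: [ 1  0  0  0 -3 -1  3  3]
Row reduction gives pivot columns i,D,ΔT; rank = 3
Repeat: i,D,ΔT; free: ℓ,X1,X2,X3,X4
RREF:
  r0: [   1    0    0    0   -3   -1    3    3]
  r1: [   0    1    0    1    3    1    3    2]
  r2: [   0    0    1    0   -2    3    1   -2]
Fix exponent of X2 at 1, ℓ at 0, X1 at 0, X3 at 0, X4 at 0; solve each RREF row for its pivot's exponent:
  r0: exp(i) + (-1)·1 = 0 ⇒ exp(i) = 1
  r1: exp(D) + (1)·1 = 0 ⇒ exp(D) = -1
  r2: exp(ΔT) + (3)·1 = 0 ⇒ exp(ΔT) = -3
Π_3 = i · D^-1 · ΔT^-3 · X2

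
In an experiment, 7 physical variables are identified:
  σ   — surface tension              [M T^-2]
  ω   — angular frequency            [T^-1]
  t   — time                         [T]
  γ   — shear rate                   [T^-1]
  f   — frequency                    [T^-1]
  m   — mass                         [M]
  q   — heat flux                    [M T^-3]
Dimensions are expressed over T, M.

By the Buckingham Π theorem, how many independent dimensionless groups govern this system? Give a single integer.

5

Exponent matrix [T,M] × [σ,ω,t,γ,f,m,q]:
  T: [-2 -1  1 -1 -1  0 -3]
  M: [ 1  0  0  0  0  1  1]
RREF → pivots at {σ,ω} ⇒ r = 2
Π count = n − r = 7 − 2 = 5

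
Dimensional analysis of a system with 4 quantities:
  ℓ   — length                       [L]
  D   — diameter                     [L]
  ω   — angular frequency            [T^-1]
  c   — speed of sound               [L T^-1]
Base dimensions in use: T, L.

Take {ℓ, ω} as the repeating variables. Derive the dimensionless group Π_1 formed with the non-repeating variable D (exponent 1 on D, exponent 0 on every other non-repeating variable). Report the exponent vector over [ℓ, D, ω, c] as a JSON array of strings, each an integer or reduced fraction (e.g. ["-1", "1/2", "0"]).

["-1", "1", "0", "0"]

Exponent matrix [T,L] × [ℓ,D,ω,c]:
  T: [ 0  0 -1 -1]
  L: [ 1  1  0  1]
RREF → pivots at {ℓ,ω} ⇒ r = 2
Repeat: ℓ,ω; free: D,c
RREF:
  r0: [   1    1    0    1]
  r1: [   0    0    1    1]
Fix exponent of D at 1, c at 0; solve each RREF row for its pivot's exponent:
  r0: exp(ℓ) + (1)·1 = 0 ⇒ exp(ℓ) = -1
  r1: exp(ω) + (0)·1 = 0 ⇒ exp(ω) = 0
Π_1 = ℓ^-1 · D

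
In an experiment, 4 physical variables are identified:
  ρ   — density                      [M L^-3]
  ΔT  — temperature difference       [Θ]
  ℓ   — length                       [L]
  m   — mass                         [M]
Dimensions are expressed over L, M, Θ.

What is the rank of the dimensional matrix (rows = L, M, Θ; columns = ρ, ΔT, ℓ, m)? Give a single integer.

3

Dimensional matrix (L×M×Θ by ρ×ΔT×ℓ×m):
  L: [-3  0  1  0]
  M: [ 1  0  0  1]
  Θ: [ 0  1  0  0]
Echelon form has 3 nonzero rows (pivots: ρ,ΔT,ℓ)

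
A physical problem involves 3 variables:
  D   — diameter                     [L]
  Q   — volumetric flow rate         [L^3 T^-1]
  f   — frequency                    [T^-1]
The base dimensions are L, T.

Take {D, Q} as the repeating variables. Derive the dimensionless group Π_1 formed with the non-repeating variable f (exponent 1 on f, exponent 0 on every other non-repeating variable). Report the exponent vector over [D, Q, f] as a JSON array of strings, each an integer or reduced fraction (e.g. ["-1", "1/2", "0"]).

["3", "-1", "1"]

Dimensional matrix (L×T by D×Q×f):
  L: [ 1  3  0]
  T: [ 0 -1 -1]
Row reduction gives pivot columns D,Q; rank = 2
Pivot set = {D,Q}, free = {f}
RREF:
  r0: [   1    0   -3]
  r1: [   0    1    1]
Fix exponent of f at 1; solve each RREF row for its pivot's exponent:
  r0: exp(D) + (-3)·1 = 0 ⇒ exp(D) = 3
  r1: exp(Q) + (1)·1 = 0 ⇒ exp(Q) = -1
Π_1 = D^3 · Q^-1 · f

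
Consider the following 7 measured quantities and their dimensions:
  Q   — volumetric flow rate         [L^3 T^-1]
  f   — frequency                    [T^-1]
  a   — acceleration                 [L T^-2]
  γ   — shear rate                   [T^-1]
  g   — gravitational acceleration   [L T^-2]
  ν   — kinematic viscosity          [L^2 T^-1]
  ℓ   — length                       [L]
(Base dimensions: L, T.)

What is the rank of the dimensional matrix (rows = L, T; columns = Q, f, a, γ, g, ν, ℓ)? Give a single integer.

Exponent matrix [L,T] × [Q,f,a,γ,g,ν,ℓ]:
  L: [ 3  0  1  0  1  2  1]
  T: [-1 -1 -2 -1 -2 -1  0]
Echelon form has 2 nonzero rows (pivots: Q,f)

2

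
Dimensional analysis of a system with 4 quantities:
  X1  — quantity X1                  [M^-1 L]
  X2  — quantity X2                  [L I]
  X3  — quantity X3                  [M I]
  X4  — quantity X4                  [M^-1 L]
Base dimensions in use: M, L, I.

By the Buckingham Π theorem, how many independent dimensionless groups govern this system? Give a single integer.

Dimensional matrix (M×L×I by X1×X2×X3×X4):
  M: [-1  0  1 -1]
  L: [ 1  1  0  1]
  I: [ 0  1  1  0]
Row reduction gives pivot columns X1,X2; rank = 2
Π count = n − r = 4 − 2 = 2

2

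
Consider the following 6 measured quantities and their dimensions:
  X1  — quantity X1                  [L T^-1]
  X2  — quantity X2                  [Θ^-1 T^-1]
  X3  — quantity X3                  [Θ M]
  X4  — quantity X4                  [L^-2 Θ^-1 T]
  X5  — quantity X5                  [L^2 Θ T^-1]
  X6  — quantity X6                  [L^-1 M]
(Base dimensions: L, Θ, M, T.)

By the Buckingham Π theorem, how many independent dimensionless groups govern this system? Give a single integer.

Write exponents as rows L,Θ,M,T / cols X1,X2,X3,X4,X5,X6:
  L: [ 1  0  0 -2  2 -1]
  Θ: [ 0 -1  1 -1  1  0]
  M: [ 0  0  1  0  0  1]
  T: [-1 -1  0  1 -1  0]
Row reduction gives pivot columns X1,X2,X3; rank = 3
Π count = n − r = 6 − 3 = 3

3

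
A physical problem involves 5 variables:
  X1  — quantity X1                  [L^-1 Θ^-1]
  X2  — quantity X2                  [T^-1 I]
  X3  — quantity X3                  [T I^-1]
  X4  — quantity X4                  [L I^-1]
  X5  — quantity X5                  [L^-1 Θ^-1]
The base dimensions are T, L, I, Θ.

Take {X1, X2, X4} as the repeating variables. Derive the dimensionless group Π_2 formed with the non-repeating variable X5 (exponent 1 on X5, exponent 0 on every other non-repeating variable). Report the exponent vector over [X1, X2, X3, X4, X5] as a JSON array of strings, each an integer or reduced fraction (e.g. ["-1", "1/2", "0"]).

["-1", "0", "0", "0", "1"]

Write exponents as rows T,L,I,Θ / cols X1,X2,X3,X4,X5:
  T: [ 0 -1  1  0  0]
  L: [-1  0  0  1 -1]
  I: [ 0  1 -1 -1  0]
  Θ: [-1  0  0  0 -1]
Echelon form has 3 nonzero rows (pivots: X1,X2,X4)
Pivot set = {X1,X2,X4}, free = {X3,X5}
RREF:
  r0: [   1    0    0    0    1]
  r1: [   0    1   -1    0    0]
  r2: [   0    0    0    1    0]
  r3: [   0    0    0    0    0]
Fix exponent of X5 at 1, X3 at 0; solve each RREF row for its pivot's exponent:
  r0: exp(X1) + (1)·1 = 0 ⇒ exp(X1) = -1
  r1: exp(X2) + (0)·1 = 0 ⇒ exp(X2) = 0
  r2: exp(X4) + (0)·1 = 0 ⇒ exp(X4) = 0
Π_2 = X1^-1 · X5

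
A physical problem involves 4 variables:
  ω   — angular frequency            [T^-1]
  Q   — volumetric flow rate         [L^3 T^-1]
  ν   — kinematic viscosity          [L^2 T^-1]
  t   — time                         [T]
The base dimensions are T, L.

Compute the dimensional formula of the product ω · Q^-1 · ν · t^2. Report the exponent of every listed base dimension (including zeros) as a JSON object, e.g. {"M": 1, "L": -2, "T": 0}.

Dimensional matrix (T×L by ω×Q×ν×t):
  T: [-1 -1 -1  1]
  L: [ 0  3  2  0]
  [T]: (1)·-1+(-1)·-1+(1)·-1+(2)·1 = 1
  [L]: (1)·0+(-1)·3+(1)·2+(2)·0 = -1
⇒ T L^-1

{"T": 1, "L": -1}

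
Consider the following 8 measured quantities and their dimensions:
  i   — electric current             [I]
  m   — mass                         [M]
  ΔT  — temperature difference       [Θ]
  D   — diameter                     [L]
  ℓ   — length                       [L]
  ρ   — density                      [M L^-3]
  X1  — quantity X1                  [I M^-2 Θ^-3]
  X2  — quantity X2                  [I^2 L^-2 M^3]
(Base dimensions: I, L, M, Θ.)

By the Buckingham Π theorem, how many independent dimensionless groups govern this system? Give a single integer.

Exponent matrix [I,L,M,Θ] × [i,m,ΔT,D,ℓ,ρ,X1,X2]:
  I: [ 1  0  0  0  0  0  1  2]
  L: [ 0  0  0  1  1 -3  0 -2]
  M: [ 0  1  0  0  0  1 -2  3]
  Θ: [ 0  0  1  0  0  0 -3  0]
RREF → pivots at {i,m,ΔT,D} ⇒ r = 4
n=8, r=4 ⇒ 4 dimensionless groups

4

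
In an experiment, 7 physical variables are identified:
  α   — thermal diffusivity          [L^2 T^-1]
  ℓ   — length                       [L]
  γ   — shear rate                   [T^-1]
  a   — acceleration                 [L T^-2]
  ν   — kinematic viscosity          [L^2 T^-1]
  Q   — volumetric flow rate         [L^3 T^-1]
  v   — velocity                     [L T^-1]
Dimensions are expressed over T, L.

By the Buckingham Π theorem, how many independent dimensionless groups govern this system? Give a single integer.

Exponent matrix [T,L] × [α,ℓ,γ,a,ν,Q,v]:
  T: [-1  0 -1 -2 -1 -1 -1]
  L: [ 2  1  0  1  2  3  1]
Row reduction gives pivot columns α,ℓ; rank = 2
n=7, r=2 ⇒ 5 dimensionless groups

5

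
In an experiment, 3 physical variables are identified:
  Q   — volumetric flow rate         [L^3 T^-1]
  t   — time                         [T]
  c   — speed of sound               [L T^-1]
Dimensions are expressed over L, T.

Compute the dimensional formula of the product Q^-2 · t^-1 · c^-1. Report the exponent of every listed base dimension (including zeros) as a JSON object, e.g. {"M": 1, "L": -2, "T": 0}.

{"L": -7, "T": 2}

Write exponents as rows L,T / cols Q,t,c:
  L: [ 3  0  1]
  T: [-1  1 -1]
  [L]: (-2)·3+(-1)·0+(-1)·1 = -7
  [T]: (-2)·-1+(-1)·1+(-1)·-1 = 2
⇒ L^-7 T^2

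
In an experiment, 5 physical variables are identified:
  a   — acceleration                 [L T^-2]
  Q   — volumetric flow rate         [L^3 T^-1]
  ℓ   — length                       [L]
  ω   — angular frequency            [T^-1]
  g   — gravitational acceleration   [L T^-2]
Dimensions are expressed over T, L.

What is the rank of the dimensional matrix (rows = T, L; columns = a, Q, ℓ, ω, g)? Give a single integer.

2

Dimensional matrix (T×L by a×Q×ℓ×ω×g):
  T: [-2 -1  0 -1 -2]
  L: [ 1  3  1  0  1]
RREF → pivots at {a,Q} ⇒ r = 2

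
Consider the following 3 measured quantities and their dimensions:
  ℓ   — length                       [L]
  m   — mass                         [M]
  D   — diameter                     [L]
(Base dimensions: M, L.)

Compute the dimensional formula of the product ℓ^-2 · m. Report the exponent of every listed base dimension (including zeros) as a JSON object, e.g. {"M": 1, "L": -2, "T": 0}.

{"M": 1, "L": -2}

Dimensional matrix (M×L by ℓ×m×D):
  M: [ 0  1  0]
  L: [ 1  0  1]
  [M]: (-2)·0+(1)·1 = 1
  [L]: (-2)·1+(1)·0 = -2
⇒ M L^-2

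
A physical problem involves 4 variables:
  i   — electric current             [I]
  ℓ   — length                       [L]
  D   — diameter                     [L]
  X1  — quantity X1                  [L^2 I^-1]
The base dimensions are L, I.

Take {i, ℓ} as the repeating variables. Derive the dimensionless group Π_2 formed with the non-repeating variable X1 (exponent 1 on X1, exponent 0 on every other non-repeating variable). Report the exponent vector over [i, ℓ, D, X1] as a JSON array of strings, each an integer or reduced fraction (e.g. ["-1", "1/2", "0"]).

["1", "-2", "0", "1"]

Exponent matrix [L,I] × [i,ℓ,D,X1]:
  L: [ 0  1  1  2]
  I: [ 1  0  0 -1]
RREF → pivots at {i,ℓ} ⇒ r = 2
Pivot set = {i,ℓ}, free = {D,X1}
RREF:
  r0: [   1    0    0   -1]
  r1: [   0    1    1    2]
Fix exponent of X1 at 1, D at 0; solve each RREF row for its pivot's exponent:
  r0: exp(i) + (-1)·1 = 0 ⇒ exp(i) = 1
  r1: exp(ℓ) + (2)·1 = 0 ⇒ exp(ℓ) = -2
Π_2 = i · ℓ^-2 · X1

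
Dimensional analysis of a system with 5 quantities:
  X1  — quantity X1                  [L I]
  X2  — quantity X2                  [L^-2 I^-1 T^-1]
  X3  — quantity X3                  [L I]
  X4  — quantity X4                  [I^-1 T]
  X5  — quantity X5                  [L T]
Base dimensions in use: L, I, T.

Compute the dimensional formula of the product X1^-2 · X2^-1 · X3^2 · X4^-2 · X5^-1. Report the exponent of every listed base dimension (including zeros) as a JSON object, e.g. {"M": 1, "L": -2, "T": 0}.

Dimensional matrix (L×I×T by X1×X2×X3×X4×X5):
  L: [ 1 -2  1  0  1]
  I: [ 1 -1  1 -1  0]
  T: [ 0 -1  0  1  1]
  [L]: (-2)·1+(-1)·-2+(2)·1+(-2)·0+(-1)·1 = 1
  [I]: (-2)·1+(-1)·-1+(2)·1+(-2)·-1+(-1)·0 = 3
  [T]: (-2)·0+(-1)·-1+(2)·0+(-2)·1+(-1)·1 = -2
⇒ L I^3 T^-2

{"L": 1, "I": 3, "T": -2}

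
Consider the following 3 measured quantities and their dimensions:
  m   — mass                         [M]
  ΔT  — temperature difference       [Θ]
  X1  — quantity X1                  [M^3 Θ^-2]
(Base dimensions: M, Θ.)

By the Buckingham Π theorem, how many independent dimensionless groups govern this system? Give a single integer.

Dimensional matrix (M×Θ by m×ΔT×X1):
  M: [ 1  0  3]
  Θ: [ 0  1 -2]
Row reduction gives pivot columns m,ΔT; rank = 2
3 vars − rank 2 = 1 Π group

1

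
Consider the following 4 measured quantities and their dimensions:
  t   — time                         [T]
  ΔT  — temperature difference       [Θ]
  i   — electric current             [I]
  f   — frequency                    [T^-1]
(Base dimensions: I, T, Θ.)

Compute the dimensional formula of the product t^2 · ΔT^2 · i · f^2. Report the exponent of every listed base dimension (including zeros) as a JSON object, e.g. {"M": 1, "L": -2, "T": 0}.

Exponent matrix [I,T,Θ] × [t,ΔT,i,f]:
  I: [ 0  0  1  0]
  T: [ 1  0  0 -1]
  Θ: [ 0  1  0  0]
  [I]: (2)·0+(2)·0+(1)·1+(2)·0 = 1
  [T]: (2)·1+(2)·0+(1)·0+(2)·-1 = 0
  [Θ]: (2)·0+(2)·1+(1)·0+(2)·0 = 2
⇒ I Θ^2

{"I": 1, "T": 0, "Θ": 2}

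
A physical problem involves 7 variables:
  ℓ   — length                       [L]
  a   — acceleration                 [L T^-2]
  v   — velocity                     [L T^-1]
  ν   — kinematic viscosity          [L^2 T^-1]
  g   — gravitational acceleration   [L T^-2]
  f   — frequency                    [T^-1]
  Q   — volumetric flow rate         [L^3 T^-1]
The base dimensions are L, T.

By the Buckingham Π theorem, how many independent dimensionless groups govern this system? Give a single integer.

5

Dimensional matrix (L×T by ℓ×a×v×ν×g×f×Q):
  L: [ 1  1  1  2  1  0  3]
  T: [ 0 -2 -1 -1 -2 -1 -1]
RREF → pivots at {ℓ,a} ⇒ r = 2
Π count = n − r = 7 − 2 = 5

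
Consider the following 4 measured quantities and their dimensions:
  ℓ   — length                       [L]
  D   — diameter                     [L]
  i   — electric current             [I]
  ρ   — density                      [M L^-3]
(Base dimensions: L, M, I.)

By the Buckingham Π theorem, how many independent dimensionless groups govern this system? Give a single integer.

Dimensional matrix (L×M×I by ℓ×D×i×ρ):
  L: [ 1  1  0 -3]
  M: [ 0  0  0  1]
  I: [ 0  0  1  0]
Echelon form has 3 nonzero rows (pivots: ℓ,i,ρ)
Π count = n − r = 4 − 3 = 1

1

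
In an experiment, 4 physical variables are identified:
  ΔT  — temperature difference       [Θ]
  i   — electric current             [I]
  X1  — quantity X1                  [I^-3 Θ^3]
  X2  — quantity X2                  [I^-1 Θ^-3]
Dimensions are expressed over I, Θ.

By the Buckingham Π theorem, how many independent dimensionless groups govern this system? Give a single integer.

Dimensional matrix (I×Θ by ΔT×i×X1×X2):
  I: [ 0  1 -3 -1]
  Θ: [ 1  0  3 -3]
Row reduction gives pivot columns ΔT,i; rank = 2
Π count = n − r = 4 − 2 = 2

2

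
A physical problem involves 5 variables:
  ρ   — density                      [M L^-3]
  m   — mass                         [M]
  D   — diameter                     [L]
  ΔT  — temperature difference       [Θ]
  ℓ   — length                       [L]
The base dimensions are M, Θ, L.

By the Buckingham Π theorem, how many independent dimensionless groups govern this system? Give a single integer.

Write exponents as rows M,Θ,L / cols ρ,m,D,ΔT,ℓ:
  M: [ 1  1  0  0  0]
  Θ: [ 0  0  0  1  0]
  L: [-3  0  1  0  1]
Row reduction gives pivot columns ρ,m,ΔT; rank = 3
n=5, r=3 ⇒ 2 dimensionless groups

2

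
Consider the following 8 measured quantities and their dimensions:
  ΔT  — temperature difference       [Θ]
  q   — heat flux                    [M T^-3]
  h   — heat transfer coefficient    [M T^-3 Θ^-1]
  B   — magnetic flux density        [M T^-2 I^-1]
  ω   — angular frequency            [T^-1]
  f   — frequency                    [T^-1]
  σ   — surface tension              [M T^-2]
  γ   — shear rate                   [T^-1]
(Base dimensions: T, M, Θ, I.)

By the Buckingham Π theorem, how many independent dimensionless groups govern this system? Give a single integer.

4

Exponent matrix [T,M,Θ,I] × [ΔT,q,h,B,ω,f,σ,γ]:
  T: [ 0 -3 -3 -2 -1 -1 -2 -1]
  M: [ 0  1  1  1  0  0  1  0]
  Θ: [ 1  0 -1  0  0  0  0  0]
  I: [ 0  0  0 -1  0  0  0  0]
Row reduction gives pivot columns ΔT,q,B,ω; rank = 4
n=8, r=4 ⇒ 4 dimensionless groups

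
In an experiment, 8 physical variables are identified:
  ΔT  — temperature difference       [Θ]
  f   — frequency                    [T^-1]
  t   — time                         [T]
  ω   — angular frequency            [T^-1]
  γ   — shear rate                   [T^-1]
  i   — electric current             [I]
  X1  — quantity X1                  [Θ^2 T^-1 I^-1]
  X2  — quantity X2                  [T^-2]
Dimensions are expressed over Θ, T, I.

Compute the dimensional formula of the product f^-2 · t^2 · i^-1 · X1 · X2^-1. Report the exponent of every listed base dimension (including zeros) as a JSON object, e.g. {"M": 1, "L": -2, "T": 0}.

{"Θ": 2, "T": 5, "I": -2}

Dimensional matrix (Θ×T×I by ΔT×f×t×ω×γ×i×X1×X2):
  Θ: [ 1  0  0  0  0  0  2  0]
  T: [ 0 -1  1 -1 -1  0 -1 -2]
  I: [ 0  0  0  0  0  1 -1  0]
  [Θ]: (-2)·0+(2)·0+(-1)·0+(1)·2+(-1)·0 = 2
  [T]: (-2)·-1+(2)·1+(-1)·0+(1)·-1+(-1)·-2 = 5
  [I]: (-2)·0+(2)·0+(-1)·1+(1)·-1+(-1)·0 = -2
⇒ Θ^2 T^5 I^-2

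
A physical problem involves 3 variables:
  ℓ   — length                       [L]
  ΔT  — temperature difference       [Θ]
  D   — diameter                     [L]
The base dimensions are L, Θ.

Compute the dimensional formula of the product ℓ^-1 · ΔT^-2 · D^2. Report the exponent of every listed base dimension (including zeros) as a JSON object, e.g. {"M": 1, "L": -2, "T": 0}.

{"L": 1, "Θ": -2}

Write exponents as rows L,Θ / cols ℓ,ΔT,D:
  L: [ 1  0  1]
  Θ: [ 0  1  0]
  [L]: (-1)·1+(-2)·0+(2)·1 = 1
  [Θ]: (-1)·0+(-2)·1+(2)·0 = -2
⇒ L Θ^-2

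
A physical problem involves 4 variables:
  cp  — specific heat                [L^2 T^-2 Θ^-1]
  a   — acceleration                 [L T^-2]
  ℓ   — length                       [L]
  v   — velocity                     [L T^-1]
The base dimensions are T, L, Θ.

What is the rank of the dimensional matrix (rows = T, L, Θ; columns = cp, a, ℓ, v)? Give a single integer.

3

Write exponents as rows T,L,Θ / cols cp,a,ℓ,v:
  T: [-2 -2  0 -1]
  L: [ 2  1  1  1]
  Θ: [-1  0  0  0]
Row reduction gives pivot columns cp,a,ℓ; rank = 3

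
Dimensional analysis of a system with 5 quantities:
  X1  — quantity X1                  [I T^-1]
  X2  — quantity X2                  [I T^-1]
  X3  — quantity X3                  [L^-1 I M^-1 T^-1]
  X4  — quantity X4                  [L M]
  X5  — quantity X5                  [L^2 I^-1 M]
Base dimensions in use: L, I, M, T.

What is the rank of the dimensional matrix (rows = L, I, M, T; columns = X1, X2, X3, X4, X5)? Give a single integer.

3

Write exponents as rows L,I,M,T / cols X1,X2,X3,X4,X5:
  L: [ 0  0 -1  1  2]
  I: [ 1  1  1  0 -1]
  M: [ 0  0 -1  1  1]
  T: [-1 -1 -1  0  0]
Row reduction gives pivot columns X1,X3,X5; rank = 3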